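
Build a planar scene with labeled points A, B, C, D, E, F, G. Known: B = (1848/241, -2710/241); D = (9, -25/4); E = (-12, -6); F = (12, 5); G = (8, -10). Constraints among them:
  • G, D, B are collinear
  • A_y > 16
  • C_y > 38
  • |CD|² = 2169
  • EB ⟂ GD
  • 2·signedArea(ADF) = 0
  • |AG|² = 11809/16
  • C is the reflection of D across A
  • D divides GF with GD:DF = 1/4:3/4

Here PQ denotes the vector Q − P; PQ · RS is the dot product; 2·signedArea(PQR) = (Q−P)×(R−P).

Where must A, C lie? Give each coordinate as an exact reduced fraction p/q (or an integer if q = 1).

1. A_x = 15  [line -45/4·x + 3·y + 120 = 0 ∩ |AG|² = 11809/16]
2. A_y = 65/4  [line -45/4·x + 3·y + 120 = 0 ∩ |AG|² = 11809/16]
   → A = (15, 65/4)
3. C_x = 21  [C is the reflection of D across A]
4. C_y = 155/4  [C is the reflection of D across A]
   → C = (21, 155/4)

A = (15, 65/4)
C = (21, 155/4)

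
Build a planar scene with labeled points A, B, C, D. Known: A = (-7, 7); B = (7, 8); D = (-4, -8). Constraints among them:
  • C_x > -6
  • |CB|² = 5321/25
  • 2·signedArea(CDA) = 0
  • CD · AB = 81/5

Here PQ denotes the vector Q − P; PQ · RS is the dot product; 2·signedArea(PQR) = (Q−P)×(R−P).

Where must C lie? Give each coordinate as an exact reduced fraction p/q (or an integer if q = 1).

C = (-29/5, 1)

1. C_x = -29/5  [2·signedArea(CDA) = 0 ∩ CD · AB = 81/5]
2. C_y = 1  [2·signedArea(CDA) = 0 ∩ CD · AB = 81/5]
   → C = (-29/5, 1)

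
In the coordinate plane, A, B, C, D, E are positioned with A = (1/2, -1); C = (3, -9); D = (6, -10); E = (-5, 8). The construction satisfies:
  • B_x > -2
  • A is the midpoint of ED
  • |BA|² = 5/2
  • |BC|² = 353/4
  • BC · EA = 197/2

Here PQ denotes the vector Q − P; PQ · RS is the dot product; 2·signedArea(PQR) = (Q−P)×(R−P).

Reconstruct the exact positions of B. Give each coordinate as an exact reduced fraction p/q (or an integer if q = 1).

1. B_x = -1  [line -11/2·x + 9·y + -1 = 0 ∩ |BC|² = 353/4]
2. B_y = -1/2  [line -11/2·x + 9·y + -1 = 0 ∩ |BC|² = 353/4]
   → B = (-1, -1/2)

B = (-1, -1/2)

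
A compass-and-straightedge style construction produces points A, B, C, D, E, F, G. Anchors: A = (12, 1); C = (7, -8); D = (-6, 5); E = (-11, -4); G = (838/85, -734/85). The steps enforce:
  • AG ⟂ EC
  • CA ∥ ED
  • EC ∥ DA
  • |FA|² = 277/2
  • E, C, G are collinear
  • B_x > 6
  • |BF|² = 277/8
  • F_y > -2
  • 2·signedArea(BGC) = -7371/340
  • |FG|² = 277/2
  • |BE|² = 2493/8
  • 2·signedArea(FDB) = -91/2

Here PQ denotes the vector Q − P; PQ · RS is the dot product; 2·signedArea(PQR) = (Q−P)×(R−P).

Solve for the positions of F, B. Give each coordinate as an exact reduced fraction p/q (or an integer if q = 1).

1. B_x = 25/4  [line -54/85·x + -243/85·y + 1107/340 = 0 ∩ |BE|² = 2493/8]
2. B_y = -1/4  [line -54/85·x + -243/85·y + 1107/340 = 0 ∩ |BE|² = 2493/8]
   → B = (25/4, -1/4)
3. F_x = 1/2  [line 21/4·x + 49/4·y + 63/4 = 0 ∩ |FA|² = 277/2]
4. F_y = -3/2  [line 21/4·x + 49/4·y + 63/4 = 0 ∩ |FA|² = 277/2]
   → F = (1/2, -3/2)

B = (25/4, -1/4)
F = (1/2, -3/2)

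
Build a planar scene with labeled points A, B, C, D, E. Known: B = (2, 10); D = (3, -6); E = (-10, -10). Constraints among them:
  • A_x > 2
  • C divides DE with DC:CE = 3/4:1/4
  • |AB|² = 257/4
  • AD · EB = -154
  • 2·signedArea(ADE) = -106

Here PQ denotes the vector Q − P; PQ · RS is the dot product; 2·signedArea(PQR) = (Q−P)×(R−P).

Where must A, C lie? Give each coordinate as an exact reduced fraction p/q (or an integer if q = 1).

A = (5/2, 2)
C = (-27/4, -9)

1. A_x = 5/2  [AD · EB = -154 ∩ 2·signedArea(ADE) = -106]
2. A_y = 2  [AD · EB = -154 ∩ 2·signedArea(ADE) = -106]
   → A = (5/2, 2)
3. C_x = -27/4  [C divides DE with DC:CE = 3/4:1/4]
4. C_y = -9  [C divides DE with DC:CE = 3/4:1/4]
   → C = (-27/4, -9)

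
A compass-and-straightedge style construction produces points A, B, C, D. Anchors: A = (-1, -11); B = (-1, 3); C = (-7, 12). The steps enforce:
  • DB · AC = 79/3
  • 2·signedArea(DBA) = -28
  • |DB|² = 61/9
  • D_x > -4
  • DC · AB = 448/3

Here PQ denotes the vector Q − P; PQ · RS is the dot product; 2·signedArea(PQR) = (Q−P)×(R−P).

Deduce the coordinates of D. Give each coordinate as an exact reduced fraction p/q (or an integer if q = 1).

D = (-3, 4/3)

1. D_x = -3  [2·signedArea(DBA) = -28 ∩ DB · AC = 79/3]
2. D_y = 4/3  [2·signedArea(DBA) = -28 ∩ DB · AC = 79/3]
   → D = (-3, 4/3)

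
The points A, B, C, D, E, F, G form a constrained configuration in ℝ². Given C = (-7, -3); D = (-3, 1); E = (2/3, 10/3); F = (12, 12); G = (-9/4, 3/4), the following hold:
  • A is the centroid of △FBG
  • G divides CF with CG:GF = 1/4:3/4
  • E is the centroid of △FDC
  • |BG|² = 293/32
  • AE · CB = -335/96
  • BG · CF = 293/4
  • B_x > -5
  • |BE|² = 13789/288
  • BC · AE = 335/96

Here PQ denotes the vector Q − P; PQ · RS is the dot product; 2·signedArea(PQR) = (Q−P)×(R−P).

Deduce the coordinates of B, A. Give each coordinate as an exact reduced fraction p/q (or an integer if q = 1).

A = (41/24, 31/8)
B = (-37/8, -9/8)

1. B_x = -37/8  [line -19·x + -15·y + -419/4 = 0 ∩ |BG|² = 293/32]
2. B_y = -9/8  [line -19·x + -15·y + -419/4 = 0 ∩ |BG|² = 293/32]
   → B = (-37/8, -9/8)
3. A_x = 41/24  [BC · AE = 335/96 ∩ A is the centroid of △FBG]
4. A_y = 31/8  [BC · AE = 335/96 ∩ A is the centroid of △FBG]
   → A = (41/24, 31/8)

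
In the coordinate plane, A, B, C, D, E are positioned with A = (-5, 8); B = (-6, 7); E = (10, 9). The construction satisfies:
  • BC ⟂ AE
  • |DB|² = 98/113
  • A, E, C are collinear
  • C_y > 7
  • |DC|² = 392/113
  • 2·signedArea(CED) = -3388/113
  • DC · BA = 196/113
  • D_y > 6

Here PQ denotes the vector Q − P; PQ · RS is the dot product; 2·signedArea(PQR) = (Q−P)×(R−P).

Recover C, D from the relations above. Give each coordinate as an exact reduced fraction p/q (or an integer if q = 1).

1. C_x = -685/113  [A, E, C are collinear ∩ BC ⟂ AE]
2. C_y = 896/113  [A, E, C are collinear ∩ BC ⟂ AE]
   → C = (-685/113, 896/113)
3. D_x = -671/113  [DC · BA = 196/113 ∩ 2·signedArea(CED) = -3388/113]
4. D_y = 686/113  [DC · BA = 196/113 ∩ 2·signedArea(CED) = -3388/113]
   → D = (-671/113, 686/113)

C = (-685/113, 896/113)
D = (-671/113, 686/113)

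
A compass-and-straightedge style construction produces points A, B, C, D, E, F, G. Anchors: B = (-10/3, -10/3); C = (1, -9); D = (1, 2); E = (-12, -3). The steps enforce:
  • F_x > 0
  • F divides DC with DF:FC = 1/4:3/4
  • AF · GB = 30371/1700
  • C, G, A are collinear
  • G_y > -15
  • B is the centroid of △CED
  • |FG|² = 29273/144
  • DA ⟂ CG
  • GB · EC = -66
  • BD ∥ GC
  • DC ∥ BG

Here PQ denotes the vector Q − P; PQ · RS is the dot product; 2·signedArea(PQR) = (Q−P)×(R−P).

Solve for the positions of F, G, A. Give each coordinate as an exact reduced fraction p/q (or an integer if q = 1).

1. F_x = 1  [F divides DC with DF:FC = 1/4:3/4]
2. F_y = -3/4  [F divides DC with DF:FC = 1/4:3/4]
   → F = (1, -3/4)
3. G_x = -10/3  [BD ∥ GC ∩ DC ∥ BG]
4. G_y = -43/3  [BD ∥ GC ∩ DC ∥ BG]
   → G = (-10/3, -43/3)
5. A_x = 2713/425  [C, G, A are collinear ∩ DA ⟂ CG]
6. A_y = -1009/425  [C, G, A are collinear ∩ DA ⟂ CG]
   → A = (2713/425, -1009/425)

A = (2713/425, -1009/425)
F = (1, -3/4)
G = (-10/3, -43/3)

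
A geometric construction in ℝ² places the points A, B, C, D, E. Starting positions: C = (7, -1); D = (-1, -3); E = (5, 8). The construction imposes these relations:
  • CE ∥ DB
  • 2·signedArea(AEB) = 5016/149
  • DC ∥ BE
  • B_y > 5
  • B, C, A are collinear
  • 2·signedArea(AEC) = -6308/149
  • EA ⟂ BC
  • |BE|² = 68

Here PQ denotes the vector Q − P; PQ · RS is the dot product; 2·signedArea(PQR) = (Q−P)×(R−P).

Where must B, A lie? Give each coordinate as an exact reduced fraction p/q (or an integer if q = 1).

1. B_x = -3  [DC ∥ BE ∩ CE ∥ DB]
2. B_y = 6  [DC ∥ BE ∩ CE ∥ DB]
   → B = (-3, 6)
3. A_x = 213/149  [B, C, A are collinear ∩ EA ⟂ BC]
4. A_y = 432/149  [B, C, A are collinear ∩ EA ⟂ BC]
   → A = (213/149, 432/149)

A = (213/149, 432/149)
B = (-3, 6)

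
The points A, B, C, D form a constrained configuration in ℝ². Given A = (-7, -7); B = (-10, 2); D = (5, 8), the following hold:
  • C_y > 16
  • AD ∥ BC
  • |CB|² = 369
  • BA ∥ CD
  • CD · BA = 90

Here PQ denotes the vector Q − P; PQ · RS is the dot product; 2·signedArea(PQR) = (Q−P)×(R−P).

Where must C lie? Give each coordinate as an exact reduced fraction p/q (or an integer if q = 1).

1. C_x = 2  [BA ∥ CD ∩ AD ∥ BC]
2. C_y = 17  [BA ∥ CD ∩ AD ∥ BC]
   → C = (2, 17)

C = (2, 17)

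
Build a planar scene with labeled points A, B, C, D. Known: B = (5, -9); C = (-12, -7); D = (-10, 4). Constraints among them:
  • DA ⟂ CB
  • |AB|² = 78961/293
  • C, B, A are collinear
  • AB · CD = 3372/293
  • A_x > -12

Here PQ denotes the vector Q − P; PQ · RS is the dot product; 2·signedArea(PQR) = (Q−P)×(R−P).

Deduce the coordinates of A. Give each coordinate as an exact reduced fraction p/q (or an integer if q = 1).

A = (-3312/293, -2075/293)

1. A_x = -3312/293  [C, B, A are collinear ∩ DA ⟂ CB]
2. A_y = -2075/293  [C, B, A are collinear ∩ DA ⟂ CB]
   → A = (-3312/293, -2075/293)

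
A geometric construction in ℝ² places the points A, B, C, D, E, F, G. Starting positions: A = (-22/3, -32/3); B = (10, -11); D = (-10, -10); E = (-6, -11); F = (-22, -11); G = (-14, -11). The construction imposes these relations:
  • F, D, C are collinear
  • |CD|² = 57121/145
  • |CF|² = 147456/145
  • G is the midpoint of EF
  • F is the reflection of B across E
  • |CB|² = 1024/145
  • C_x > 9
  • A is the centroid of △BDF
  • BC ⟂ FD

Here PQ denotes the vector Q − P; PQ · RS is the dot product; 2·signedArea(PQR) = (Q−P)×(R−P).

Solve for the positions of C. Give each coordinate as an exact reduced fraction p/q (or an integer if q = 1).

C = (1418/145, -1211/145)

1. C_x = 1418/145  [F, D, C are collinear ∩ BC ⟂ FD]
2. C_y = -1211/145  [F, D, C are collinear ∩ BC ⟂ FD]
   → C = (1418/145, -1211/145)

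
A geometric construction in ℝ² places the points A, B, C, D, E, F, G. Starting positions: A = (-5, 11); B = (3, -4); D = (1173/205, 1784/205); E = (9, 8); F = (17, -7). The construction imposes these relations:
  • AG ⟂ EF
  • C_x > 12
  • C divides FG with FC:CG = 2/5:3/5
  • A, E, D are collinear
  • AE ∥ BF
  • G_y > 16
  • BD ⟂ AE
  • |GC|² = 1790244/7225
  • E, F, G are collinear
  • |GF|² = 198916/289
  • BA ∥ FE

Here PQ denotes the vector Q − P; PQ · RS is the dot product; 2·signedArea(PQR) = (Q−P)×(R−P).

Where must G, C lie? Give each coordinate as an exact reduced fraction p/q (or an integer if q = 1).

C = (17429/1445, 653/289)
G = (1345/289, 4667/289)

1. G_x = 1345/289  [E, F, G are collinear ∩ AG ⟂ EF]
2. G_y = 4667/289  [E, F, G are collinear ∩ AG ⟂ EF]
   → G = (1345/289, 4667/289)
3. C_x = 17429/1445  [C divides FG with FC:CG = 2/5:3/5]
4. C_y = 653/289  [C divides FG with FC:CG = 2/5:3/5]
   → C = (17429/1445, 653/289)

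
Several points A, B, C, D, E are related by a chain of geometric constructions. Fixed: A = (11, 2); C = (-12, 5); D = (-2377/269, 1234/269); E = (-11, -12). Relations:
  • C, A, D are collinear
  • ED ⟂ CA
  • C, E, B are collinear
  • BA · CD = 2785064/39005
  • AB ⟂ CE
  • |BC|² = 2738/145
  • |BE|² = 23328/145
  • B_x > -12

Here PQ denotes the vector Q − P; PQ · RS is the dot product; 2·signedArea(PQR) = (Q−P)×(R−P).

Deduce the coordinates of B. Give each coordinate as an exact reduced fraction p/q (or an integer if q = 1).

B = (-1703/145, 96/145)

1. B_x = -1703/145  [C, E, B are collinear ∩ AB ⟂ CE]
2. B_y = 96/145  [C, E, B are collinear ∩ AB ⟂ CE]
   → B = (-1703/145, 96/145)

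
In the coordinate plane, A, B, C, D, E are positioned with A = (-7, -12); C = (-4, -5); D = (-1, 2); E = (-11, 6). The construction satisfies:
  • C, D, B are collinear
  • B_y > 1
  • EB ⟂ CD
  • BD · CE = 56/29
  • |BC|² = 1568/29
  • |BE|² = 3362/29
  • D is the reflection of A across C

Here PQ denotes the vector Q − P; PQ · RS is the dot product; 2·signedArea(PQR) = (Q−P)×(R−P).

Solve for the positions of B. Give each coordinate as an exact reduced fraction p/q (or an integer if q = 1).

B = (-32/29, 51/29)

1. B_x = -32/29  [C, D, B are collinear ∩ EB ⟂ CD]
2. B_y = 51/29  [C, D, B are collinear ∩ EB ⟂ CD]
   → B = (-32/29, 51/29)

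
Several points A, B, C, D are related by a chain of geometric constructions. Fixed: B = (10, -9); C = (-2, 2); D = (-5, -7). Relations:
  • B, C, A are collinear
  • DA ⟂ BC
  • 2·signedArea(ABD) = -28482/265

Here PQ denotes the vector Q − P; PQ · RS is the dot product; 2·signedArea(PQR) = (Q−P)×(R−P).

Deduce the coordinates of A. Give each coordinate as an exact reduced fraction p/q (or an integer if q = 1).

1. A_x = 226/265  [B, C, A are collinear ∩ DA ⟂ BC]
2. A_y = -163/265  [B, C, A are collinear ∩ DA ⟂ BC]
   → A = (226/265, -163/265)

A = (226/265, -163/265)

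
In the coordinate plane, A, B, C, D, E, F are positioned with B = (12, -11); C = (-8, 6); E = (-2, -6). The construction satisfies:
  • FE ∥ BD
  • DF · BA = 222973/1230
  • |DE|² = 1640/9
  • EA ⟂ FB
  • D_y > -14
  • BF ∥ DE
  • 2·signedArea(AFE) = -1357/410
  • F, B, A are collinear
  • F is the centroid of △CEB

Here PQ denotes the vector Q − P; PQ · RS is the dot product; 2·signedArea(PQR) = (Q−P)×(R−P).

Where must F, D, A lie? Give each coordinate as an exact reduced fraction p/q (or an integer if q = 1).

A = (-61/410, -1287/410)
D = (28/3, -40/3)
F = (2/3, -11/3)

1. F_x = 2/3  [F is the centroid of △CEB]
2. F_y = -11/3  [F is the centroid of △CEB]
   → F = (2/3, -11/3)
3. D_x = 28/3  [BF ∥ DE ∩ FE ∥ BD]
4. D_y = -40/3  [BF ∥ DE ∩ FE ∥ BD]
   → D = (28/3, -40/3)
5. A_x = -61/410  [F, B, A are collinear ∩ EA ⟂ FB]
6. A_y = -1287/410  [F, B, A are collinear ∩ EA ⟂ FB]
   → A = (-61/410, -1287/410)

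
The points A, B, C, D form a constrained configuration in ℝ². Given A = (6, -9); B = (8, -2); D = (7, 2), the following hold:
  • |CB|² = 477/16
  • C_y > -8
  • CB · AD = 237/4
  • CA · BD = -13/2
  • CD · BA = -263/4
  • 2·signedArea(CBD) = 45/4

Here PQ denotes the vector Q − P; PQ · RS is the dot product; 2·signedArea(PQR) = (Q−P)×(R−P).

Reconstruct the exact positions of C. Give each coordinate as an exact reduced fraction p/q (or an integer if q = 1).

1. C_x = 13/2  [CB · AD = 237/4 ∩ CD · BA = -263/4]
2. C_y = -29/4  [CB · AD = 237/4 ∩ CD · BA = -263/4]
   → C = (13/2, -29/4)

C = (13/2, -29/4)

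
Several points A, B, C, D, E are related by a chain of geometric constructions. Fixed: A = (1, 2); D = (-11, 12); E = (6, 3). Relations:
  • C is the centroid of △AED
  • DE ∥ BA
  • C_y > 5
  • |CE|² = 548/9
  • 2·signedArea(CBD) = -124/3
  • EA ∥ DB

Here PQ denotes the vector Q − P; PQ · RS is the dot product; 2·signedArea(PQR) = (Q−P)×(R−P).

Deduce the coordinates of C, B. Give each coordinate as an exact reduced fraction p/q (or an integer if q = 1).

1. C_x = -4/3  [C is the centroid of △AED]
2. C_y = 17/3  [C is the centroid of △AED]
   → C = (-4/3, 17/3)
3. B_x = -16  [DE ∥ BA ∩ EA ∥ DB]
4. B_y = 11  [DE ∥ BA ∩ EA ∥ DB]
   → B = (-16, 11)

B = (-16, 11)
C = (-4/3, 17/3)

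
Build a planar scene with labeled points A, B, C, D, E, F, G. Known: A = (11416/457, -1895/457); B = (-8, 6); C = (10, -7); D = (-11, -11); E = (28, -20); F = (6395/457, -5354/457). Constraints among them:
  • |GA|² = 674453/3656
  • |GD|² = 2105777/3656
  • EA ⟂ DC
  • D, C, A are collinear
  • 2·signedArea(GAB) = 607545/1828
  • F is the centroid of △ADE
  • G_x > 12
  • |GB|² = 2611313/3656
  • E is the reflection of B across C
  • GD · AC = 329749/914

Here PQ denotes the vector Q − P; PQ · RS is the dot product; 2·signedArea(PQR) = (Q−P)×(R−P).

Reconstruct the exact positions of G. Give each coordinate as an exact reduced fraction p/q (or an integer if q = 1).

1. G_x = 23755/1828  [2·signedArea(GAB) = 607545/1828 ∩ GD · AC = 329749/914]
2. G_y = -19261/1828  [2·signedArea(GAB) = 607545/1828 ∩ GD · AC = 329749/914]
   → G = (23755/1828, -19261/1828)

G = (23755/1828, -19261/1828)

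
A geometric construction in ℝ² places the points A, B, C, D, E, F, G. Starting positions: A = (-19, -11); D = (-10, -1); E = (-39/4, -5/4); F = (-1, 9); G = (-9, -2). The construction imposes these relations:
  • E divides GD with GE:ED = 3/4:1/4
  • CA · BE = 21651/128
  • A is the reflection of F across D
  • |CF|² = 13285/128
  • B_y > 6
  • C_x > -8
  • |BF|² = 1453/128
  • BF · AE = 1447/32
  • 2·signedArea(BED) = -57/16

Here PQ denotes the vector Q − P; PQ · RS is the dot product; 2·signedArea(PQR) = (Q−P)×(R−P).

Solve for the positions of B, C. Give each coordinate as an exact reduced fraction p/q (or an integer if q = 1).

1. B_x = -51/16  [2·signedArea(BED) = -57/16 ∩ BF · AE = 1447/32]
2. B_y = 103/16  [2·signedArea(BED) = -57/16 ∩ BF · AE = 1447/32]
   → B = (-51/16, 103/16)
3. C_x = -113/16  [line 105/16·x + 123/16·y + 5133/128 = 0 ∩ |CF|² = 13285/128]
4. C_y = 13/16  [line 105/16·x + 123/16·y + 5133/128 = 0 ∩ |CF|² = 13285/128]
   → C = (-113/16, 13/16)

B = (-51/16, 103/16)
C = (-113/16, 13/16)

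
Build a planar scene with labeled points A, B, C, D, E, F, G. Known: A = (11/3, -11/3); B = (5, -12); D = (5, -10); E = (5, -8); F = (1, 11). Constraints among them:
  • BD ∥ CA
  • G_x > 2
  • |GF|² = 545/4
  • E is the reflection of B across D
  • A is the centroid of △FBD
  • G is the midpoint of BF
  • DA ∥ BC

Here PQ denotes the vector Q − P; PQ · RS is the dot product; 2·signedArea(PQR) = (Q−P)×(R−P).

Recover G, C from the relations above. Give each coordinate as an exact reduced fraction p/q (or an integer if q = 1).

C = (11/3, -17/3)
G = (3, -1/2)

1. G_x = 3  [G is the midpoint of BF]
2. G_y = -1/2  [G is the midpoint of BF]
   → G = (3, -1/2)
3. C_x = 11/3  [BD ∥ CA ∩ DA ∥ BC]
4. C_y = -17/3  [BD ∥ CA ∩ DA ∥ BC]
   → C = (11/3, -17/3)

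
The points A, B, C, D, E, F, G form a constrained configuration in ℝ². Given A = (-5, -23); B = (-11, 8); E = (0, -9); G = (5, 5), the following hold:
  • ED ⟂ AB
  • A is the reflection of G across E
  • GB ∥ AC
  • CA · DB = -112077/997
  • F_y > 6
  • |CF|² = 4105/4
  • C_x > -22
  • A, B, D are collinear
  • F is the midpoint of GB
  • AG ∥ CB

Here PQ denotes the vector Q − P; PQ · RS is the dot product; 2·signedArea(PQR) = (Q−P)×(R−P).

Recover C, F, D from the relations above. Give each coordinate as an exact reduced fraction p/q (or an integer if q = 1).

1. C_x = -21  [AG ∥ CB ∩ GB ∥ AC]
2. C_y = -20  [AG ∥ CB ∩ GB ∥ AC]
   → C = (-21, -20)
3. F_x = -3  [F is the midpoint of GB]
4. F_y = 13/2  [F is the midpoint of GB]
   → F = (-3, 13/2)
5. D_x = -7409/997  [A, B, D are collinear ∩ ED ⟂ AB]
6. D_y = -10407/997  [A, B, D are collinear ∩ ED ⟂ AB]
   → D = (-7409/997, -10407/997)

C = (-21, -20)
D = (-7409/997, -10407/997)
F = (-3, 13/2)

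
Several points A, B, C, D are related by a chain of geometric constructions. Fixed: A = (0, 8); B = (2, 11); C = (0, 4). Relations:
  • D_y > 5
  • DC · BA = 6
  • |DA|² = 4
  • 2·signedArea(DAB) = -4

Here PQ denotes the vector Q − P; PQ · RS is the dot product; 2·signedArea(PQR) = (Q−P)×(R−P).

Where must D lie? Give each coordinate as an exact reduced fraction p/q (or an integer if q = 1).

D = (0, 6)

1. D_x = 0  [2·signedArea(DAB) = -4 ∩ DC · BA = 6]
2. D_y = 6  [2·signedArea(DAB) = -4 ∩ DC · BA = 6]
   → D = (0, 6)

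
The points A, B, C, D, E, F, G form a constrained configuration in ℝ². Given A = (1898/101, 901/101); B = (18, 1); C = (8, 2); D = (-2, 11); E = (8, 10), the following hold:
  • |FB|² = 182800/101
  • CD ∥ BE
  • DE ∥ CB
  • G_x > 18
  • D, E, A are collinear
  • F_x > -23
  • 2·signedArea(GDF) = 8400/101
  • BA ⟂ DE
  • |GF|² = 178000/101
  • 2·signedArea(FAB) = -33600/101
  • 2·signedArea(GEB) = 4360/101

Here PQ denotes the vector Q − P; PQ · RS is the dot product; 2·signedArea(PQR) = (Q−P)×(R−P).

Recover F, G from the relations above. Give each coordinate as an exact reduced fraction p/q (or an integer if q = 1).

1. F_x = -2302/101  [line 800/101·x + -80/101·y + 19280/101 = 0 ∩ |FB|² = 182800/101]
2. F_y = 1321/101  [line 800/101·x + -80/101·y + 19280/101 = 0 ∩ |FB|² = 182800/101]
   → F = (-2302/101, 1321/101)
3. G_x = 1858/101  [2·signedArea(GDF) = 8400/101 ∩ 2·signedArea(GEB) = 4360/101]
4. G_y = 501/101  [2·signedArea(GDF) = 8400/101 ∩ 2·signedArea(GEB) = 4360/101]
   → G = (1858/101, 501/101)

F = (-2302/101, 1321/101)
G = (1858/101, 501/101)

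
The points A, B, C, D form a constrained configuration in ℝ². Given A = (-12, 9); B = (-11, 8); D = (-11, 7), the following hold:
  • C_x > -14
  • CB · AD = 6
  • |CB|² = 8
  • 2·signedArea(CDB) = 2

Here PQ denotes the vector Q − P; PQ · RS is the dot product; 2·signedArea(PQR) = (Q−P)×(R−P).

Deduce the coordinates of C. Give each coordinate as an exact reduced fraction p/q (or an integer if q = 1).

C = (-13, 10)

1. C_x = -13  [2·signedArea(CDB) = 2 ∩ CB · AD = 6]
2. C_y = 10  [2·signedArea(CDB) = 2 ∩ CB · AD = 6]
   → C = (-13, 10)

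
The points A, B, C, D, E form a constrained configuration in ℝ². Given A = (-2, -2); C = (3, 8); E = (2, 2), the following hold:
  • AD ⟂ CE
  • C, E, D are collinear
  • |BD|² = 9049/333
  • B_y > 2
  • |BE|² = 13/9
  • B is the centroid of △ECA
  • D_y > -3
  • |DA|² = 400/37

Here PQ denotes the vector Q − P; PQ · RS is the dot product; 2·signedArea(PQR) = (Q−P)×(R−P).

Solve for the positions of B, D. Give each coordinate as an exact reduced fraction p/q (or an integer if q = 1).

B = (1, 8/3)
D = (46/37, -94/37)

1. B_x = 1  [B is the centroid of △ECA]
2. B_y = 8/3  [B is the centroid of △ECA]
   → B = (1, 8/3)
3. D_x = 46/37  [C, E, D are collinear ∩ AD ⟂ CE]
4. D_y = -94/37  [C, E, D are collinear ∩ AD ⟂ CE]
   → D = (46/37, -94/37)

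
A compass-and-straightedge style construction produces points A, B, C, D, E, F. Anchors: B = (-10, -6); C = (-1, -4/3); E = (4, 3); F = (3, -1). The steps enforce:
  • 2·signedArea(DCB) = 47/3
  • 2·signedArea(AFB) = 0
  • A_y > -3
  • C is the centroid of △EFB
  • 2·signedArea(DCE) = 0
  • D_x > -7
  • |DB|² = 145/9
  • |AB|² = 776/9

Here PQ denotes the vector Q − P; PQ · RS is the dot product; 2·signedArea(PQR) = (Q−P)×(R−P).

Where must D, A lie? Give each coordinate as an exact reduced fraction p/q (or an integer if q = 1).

A = (-4/3, -8/3)
D = (-6, -17/3)

1. D_x = -6  [2·signedArea(DCE) = 0 ∩ 2·signedArea(DCB) = 47/3]
2. D_y = -17/3  [2·signedArea(DCE) = 0 ∩ 2·signedArea(DCB) = 47/3]
   → D = (-6, -17/3)
3. A_x = -4/3  [line 5·x + -13·y + -28 = 0 ∩ |AB|² = 776/9]
4. A_y = -8/3  [line 5·x + -13·y + -28 = 0 ∩ |AB|² = 776/9]
   → A = (-4/3, -8/3)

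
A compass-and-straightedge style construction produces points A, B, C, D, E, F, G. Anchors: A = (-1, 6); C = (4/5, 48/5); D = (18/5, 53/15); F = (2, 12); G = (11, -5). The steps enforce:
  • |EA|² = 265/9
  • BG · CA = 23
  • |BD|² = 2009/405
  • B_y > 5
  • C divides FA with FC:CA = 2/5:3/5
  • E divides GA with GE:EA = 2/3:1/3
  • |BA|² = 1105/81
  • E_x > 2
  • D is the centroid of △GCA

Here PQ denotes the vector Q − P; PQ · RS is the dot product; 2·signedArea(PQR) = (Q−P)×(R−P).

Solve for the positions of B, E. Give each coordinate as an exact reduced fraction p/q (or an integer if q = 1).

1. B_x = 8/3  [line 9/5·x + 18/5·y + -124/5 = 0 ∩ |BD|² = 2009/405]
2. B_y = 50/9  [line 9/5·x + 18/5·y + -124/5 = 0 ∩ |BD|² = 2009/405]
   → B = (8/3, 50/9)
3. E_x = 3  [E divides GA with GE:EA = 2/3:1/3]
4. E_y = 7/3  [E divides GA with GE:EA = 2/3:1/3]
   → E = (3, 7/3)

B = (8/3, 50/9)
E = (3, 7/3)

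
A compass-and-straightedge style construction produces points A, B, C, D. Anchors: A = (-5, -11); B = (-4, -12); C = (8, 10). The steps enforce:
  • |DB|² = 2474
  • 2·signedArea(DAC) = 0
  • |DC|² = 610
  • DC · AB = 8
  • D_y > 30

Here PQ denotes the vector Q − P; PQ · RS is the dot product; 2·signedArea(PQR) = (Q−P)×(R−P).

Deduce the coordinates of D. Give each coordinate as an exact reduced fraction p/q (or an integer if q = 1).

1. D_x = 21  [2·signedArea(DAC) = 0 ∩ DC · AB = 8]
2. D_y = 31  [2·signedArea(DAC) = 0 ∩ DC · AB = 8]
   → D = (21, 31)

D = (21, 31)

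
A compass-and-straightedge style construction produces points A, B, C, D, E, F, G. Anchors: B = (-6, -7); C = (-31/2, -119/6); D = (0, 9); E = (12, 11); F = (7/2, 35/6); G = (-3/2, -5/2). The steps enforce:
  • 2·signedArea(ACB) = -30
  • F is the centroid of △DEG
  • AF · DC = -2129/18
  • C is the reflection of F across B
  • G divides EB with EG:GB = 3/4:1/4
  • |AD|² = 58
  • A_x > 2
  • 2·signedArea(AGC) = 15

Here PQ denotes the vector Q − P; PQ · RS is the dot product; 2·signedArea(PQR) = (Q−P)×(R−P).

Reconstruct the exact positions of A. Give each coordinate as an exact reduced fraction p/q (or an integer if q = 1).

1. A_x = 3  [2·signedArea(ACB) = -30 ∩ AF · DC = -2129/18]
2. A_y = 2  [2·signedArea(ACB) = -30 ∩ AF · DC = -2129/18]
   → A = (3, 2)

A = (3, 2)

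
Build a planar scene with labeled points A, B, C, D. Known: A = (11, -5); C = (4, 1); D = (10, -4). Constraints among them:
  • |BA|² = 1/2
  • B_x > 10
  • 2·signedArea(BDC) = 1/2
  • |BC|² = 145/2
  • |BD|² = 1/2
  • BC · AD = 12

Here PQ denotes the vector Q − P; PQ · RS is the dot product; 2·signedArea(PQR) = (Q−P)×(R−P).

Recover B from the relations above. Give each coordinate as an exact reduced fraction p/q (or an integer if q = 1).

B = (21/2, -9/2)

1. B_x = 21/2  [2·signedArea(BDC) = 1/2 ∩ BC · AD = 12]
2. B_y = -9/2  [2·signedArea(BDC) = 1/2 ∩ BC · AD = 12]
   → B = (21/2, -9/2)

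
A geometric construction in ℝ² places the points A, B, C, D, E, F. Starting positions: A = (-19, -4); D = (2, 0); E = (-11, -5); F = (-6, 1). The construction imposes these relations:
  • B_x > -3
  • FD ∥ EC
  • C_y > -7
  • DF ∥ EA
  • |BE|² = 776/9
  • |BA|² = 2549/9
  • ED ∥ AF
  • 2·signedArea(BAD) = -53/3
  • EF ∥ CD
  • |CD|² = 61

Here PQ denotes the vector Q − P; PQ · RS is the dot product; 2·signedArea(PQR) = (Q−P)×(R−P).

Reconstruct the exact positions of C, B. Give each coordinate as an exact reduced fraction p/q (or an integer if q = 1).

1. C_x = -3  [EF ∥ CD ∩ FD ∥ EC]
2. C_y = -6  [EF ∥ CD ∩ FD ∥ EC]
   → C = (-3, -6)
3. B_x = -7/3  [line -4·x + 21·y + 77/3 = 0 ∩ |BA|² = 2549/9]
4. B_y = -5/3  [line -4·x + 21·y + 77/3 = 0 ∩ |BA|² = 2549/9]
   → B = (-7/3, -5/3)

B = (-7/3, -5/3)
C = (-3, -6)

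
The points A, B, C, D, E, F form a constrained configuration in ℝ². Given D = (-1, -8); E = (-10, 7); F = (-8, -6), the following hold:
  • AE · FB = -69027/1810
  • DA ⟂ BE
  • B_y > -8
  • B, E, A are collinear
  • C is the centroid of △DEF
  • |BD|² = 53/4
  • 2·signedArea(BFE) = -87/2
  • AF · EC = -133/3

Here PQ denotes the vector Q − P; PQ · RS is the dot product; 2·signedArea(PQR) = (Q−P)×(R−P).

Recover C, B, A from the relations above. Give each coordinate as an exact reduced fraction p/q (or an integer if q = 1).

1. C_x = -19/3  [C is the centroid of △DEF]
2. C_y = -7/3  [C is the centroid of △DEF]
   → C = (-19/3, -7/3)
3. B_x = -9/2  [line -13·x + -2·y + -145/2 = 0 ∩ |BD|² = 53/4]
4. B_y = -7  [line -13·x + -2·y + -145/2 = 0 ∩ |BD|² = 53/4]
   → B = (-9/2, -7)
5. A_x = -3341/905  [B, E, A are collinear ∩ DA ⟂ BE]
6. A_y = -8197/905  [B, E, A are collinear ∩ DA ⟂ BE]
   → A = (-3341/905, -8197/905)

A = (-3341/905, -8197/905)
B = (-9/2, -7)
C = (-19/3, -7/3)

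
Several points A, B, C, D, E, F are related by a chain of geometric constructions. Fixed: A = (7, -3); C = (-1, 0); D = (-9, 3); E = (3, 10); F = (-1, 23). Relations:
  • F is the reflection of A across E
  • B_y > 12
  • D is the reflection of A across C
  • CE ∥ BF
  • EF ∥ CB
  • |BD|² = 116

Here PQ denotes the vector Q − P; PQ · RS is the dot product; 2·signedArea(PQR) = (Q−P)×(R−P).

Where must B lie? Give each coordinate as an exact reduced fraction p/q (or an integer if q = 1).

1. B_x = -5  [CE ∥ BF ∩ EF ∥ CB]
2. B_y = 13  [CE ∥ BF ∩ EF ∥ CB]
   → B = (-5, 13)

B = (-5, 13)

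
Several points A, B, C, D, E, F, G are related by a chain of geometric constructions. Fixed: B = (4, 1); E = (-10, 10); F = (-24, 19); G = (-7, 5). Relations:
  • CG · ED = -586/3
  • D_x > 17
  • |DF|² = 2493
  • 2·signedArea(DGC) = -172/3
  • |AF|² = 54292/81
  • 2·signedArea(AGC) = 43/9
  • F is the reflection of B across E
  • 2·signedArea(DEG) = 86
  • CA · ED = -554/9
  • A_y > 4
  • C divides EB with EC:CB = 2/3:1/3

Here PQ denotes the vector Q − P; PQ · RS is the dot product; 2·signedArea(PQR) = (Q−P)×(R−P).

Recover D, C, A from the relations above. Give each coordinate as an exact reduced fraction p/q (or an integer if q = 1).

A = (-20/9, 5)
C = (-2/3, 4)
D = (18, -8)

1. D_x = 18  [line 5·x + 3·y + -66 = 0 ∩ |DF|² = 2493]
2. D_y = -8  [line 5·x + 3·y + -66 = 0 ∩ |DF|² = 2493]
   → D = (18, -8)
3. C_x = -2/3  [2·signedArea(DGC) = -172/3 ∩ C divides EB with EC:CB = 2/3:1/3]
4. C_y = 4  [2·signedArea(DGC) = -172/3 ∩ C divides EB with EC:CB = 2/3:1/3]
   → C = (-2/3, 4)
5. A_x = -20/9  [2·signedArea(AGC) = 43/9 ∩ CA · ED = -554/9]
6. A_y = 5  [2·signedArea(AGC) = 43/9 ∩ CA · ED = -554/9]
   → A = (-20/9, 5)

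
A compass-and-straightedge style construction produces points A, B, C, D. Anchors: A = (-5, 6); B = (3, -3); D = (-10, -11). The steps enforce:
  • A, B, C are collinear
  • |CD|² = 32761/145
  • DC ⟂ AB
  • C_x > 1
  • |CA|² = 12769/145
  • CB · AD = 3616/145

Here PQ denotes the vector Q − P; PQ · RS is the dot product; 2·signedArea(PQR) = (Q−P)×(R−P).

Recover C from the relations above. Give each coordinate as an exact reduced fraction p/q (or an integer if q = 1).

C = (179/145, -147/145)

1. C_x = 179/145  [A, B, C are collinear ∩ DC ⟂ AB]
2. C_y = -147/145  [A, B, C are collinear ∩ DC ⟂ AB]
   → C = (179/145, -147/145)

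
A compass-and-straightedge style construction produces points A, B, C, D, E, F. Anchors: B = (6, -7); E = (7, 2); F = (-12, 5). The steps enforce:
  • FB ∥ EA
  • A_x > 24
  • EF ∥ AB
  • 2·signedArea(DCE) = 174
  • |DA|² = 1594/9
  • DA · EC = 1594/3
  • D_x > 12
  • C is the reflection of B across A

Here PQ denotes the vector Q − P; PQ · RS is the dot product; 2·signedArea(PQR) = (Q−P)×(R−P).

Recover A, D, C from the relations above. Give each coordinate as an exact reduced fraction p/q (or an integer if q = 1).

A = (25, -10)
C = (44, -13)
D = (38/3, -5)

1. A_x = 25  [EF ∥ AB ∩ FB ∥ EA]
2. A_y = -10  [EF ∥ AB ∩ FB ∥ EA]
   → A = (25, -10)
3. C_x = 44  [C is the reflection of B across A]
4. C_y = -13  [C is the reflection of B across A]
   → C = (44, -13)
5. D_x = 38/3  [DA · EC = 1594/3 ∩ 2·signedArea(DCE) = 174]
6. D_y = -5  [DA · EC = 1594/3 ∩ 2·signedArea(DCE) = 174]
   → D = (38/3, -5)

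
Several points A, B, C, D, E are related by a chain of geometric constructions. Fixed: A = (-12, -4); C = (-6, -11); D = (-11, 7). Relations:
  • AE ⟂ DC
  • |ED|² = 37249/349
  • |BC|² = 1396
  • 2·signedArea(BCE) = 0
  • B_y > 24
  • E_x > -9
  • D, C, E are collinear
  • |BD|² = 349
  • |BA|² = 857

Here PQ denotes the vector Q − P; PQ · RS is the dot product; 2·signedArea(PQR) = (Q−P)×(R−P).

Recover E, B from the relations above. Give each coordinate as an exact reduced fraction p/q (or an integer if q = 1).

B = (-16, 25)
E = (-2874/349, -1031/349)

1. E_x = -2874/349  [D, C, E are collinear ∩ AE ⟂ DC]
2. E_y = -1031/349  [D, C, E are collinear ∩ AE ⟂ DC]
   → E = (-2874/349, -1031/349)
3. B_x = -16  [line -2808/349·x + -780/349·y + -25428/349 = 0 ∩ |BA|² = 857]
4. B_y = 25  [line -2808/349·x + -780/349·y + -25428/349 = 0 ∩ |BA|² = 857]
   → B = (-16, 25)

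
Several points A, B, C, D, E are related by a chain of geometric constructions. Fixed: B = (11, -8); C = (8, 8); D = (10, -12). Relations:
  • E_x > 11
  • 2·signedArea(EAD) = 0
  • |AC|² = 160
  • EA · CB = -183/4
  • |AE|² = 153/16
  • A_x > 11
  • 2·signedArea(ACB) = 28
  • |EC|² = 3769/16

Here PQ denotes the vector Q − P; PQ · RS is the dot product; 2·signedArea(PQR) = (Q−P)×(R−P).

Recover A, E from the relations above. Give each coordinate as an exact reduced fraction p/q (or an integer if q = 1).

1. A_x = 12  [line 16·x + 3·y + -180 = 0 ∩ |AC|² = 160]
2. A_y = -4  [line 16·x + 3·y + -180 = 0 ∩ |AC|² = 160]
   → A = (12, -4)
3. E_x = 45/4  [2·signedArea(EAD) = 0 ∩ EA · CB = -183/4]
4. E_y = -7  [2·signedArea(EAD) = 0 ∩ EA · CB = -183/4]
   → E = (45/4, -7)

A = (12, -4)
E = (45/4, -7)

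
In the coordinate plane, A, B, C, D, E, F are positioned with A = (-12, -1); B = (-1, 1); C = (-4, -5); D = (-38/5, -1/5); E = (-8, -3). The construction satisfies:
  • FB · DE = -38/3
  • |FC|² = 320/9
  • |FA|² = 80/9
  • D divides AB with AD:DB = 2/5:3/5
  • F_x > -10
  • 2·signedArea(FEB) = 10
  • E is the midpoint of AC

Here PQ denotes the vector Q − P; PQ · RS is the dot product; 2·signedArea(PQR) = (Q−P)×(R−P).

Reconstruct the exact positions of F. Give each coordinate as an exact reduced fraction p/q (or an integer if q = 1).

1. F_x = -28/3  [2·signedArea(FEB) = 10 ∩ FB · DE = -38/3]
2. F_y = -7/3  [2·signedArea(FEB) = 10 ∩ FB · DE = -38/3]
   → F = (-28/3, -7/3)

F = (-28/3, -7/3)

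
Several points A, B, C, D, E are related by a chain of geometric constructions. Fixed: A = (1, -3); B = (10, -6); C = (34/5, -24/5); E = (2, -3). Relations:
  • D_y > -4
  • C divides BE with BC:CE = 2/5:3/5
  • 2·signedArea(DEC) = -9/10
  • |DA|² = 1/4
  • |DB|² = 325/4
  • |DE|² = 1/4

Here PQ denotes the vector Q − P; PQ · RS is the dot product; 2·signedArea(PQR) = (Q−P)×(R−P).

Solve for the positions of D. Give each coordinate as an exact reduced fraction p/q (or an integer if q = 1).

D = (3/2, -3)

1. D_x = 3/2  [line 9/5·x + 24/5·y + 117/10 = 0 ∩ |DB|² = 325/4]
2. D_y = -3  [line 9/5·x + 24/5·y + 117/10 = 0 ∩ |DB|² = 325/4]
   → D = (3/2, -3)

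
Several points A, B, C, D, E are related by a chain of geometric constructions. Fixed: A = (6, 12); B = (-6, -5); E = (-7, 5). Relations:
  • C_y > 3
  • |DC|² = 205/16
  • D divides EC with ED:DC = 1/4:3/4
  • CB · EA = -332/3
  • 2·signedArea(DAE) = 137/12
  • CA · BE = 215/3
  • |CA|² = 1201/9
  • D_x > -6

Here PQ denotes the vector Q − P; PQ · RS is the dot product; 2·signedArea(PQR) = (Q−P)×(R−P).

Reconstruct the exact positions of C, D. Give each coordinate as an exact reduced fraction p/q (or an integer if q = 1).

1. C_x = -7/3  [CB · EA = -332/3 ∩ CA · BE = 215/3]
2. C_y = 4  [CB · EA = -332/3 ∩ CA · BE = 215/3]
   → C = (-7/3, 4)
3. D_x = -35/6  [D divides EC with ED:DC = 1/4:3/4]
4. D_y = 19/4  [D divides EC with ED:DC = 1/4:3/4]
   → D = (-35/6, 19/4)

C = (-7/3, 4)
D = (-35/6, 19/4)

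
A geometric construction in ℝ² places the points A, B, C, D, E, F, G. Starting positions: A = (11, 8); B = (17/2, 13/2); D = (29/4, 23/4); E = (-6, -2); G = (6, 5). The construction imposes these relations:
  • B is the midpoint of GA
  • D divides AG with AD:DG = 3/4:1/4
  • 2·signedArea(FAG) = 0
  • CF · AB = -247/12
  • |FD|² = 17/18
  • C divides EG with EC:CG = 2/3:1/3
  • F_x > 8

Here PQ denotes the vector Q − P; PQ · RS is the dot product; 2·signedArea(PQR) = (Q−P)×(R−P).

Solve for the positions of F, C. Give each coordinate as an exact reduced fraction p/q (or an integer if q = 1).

1. F_x = 97/12  [line 3·x + -5·y + 7 = 0 ∩ |FD|² = 17/18]
2. F_y = 25/4  [line 3·x + -5·y + 7 = 0 ∩ |FD|² = 17/18]
   → F = (97/12, 25/4)
3. C_x = 2  [C divides EG with EC:CG = 2/3:1/3]
4. C_y = 8/3  [C divides EG with EC:CG = 2/3:1/3]
   → C = (2, 8/3)

C = (2, 8/3)
F = (97/12, 25/4)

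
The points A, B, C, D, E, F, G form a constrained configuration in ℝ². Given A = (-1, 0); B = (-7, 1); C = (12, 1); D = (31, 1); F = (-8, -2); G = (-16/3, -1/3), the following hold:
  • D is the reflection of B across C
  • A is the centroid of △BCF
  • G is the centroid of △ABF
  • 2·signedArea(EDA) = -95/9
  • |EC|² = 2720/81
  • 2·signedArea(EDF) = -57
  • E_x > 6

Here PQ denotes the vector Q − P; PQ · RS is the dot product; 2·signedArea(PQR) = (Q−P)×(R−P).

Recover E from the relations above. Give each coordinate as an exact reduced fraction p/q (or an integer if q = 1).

E = (56/9, 5/9)

1. E_x = 56/9  [2·signedArea(EDA) = -95/9 ∩ 2·signedArea(EDF) = -57]
2. E_y = 5/9  [2·signedArea(EDA) = -95/9 ∩ 2·signedArea(EDF) = -57]
   → E = (56/9, 5/9)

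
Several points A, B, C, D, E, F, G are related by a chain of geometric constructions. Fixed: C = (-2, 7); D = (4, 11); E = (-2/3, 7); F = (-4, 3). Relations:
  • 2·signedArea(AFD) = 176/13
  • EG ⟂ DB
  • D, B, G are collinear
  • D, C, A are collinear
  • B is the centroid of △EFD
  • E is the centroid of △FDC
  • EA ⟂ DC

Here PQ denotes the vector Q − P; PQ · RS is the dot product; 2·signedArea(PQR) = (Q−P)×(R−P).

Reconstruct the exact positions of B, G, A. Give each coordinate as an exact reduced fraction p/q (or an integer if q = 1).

1. B_x = -2/9  [B is the centroid of △EFD]
2. B_y = 7  [B is the centroid of △EFD]
   → B = (-2/9, 7)
3. G_x = -938/2055  [D, B, G are collinear ∩ EG ⟂ DB]
4. G_y = 4643/685  [D, B, G are collinear ∩ EG ⟂ DB]
   → G = (-938/2055, 4643/685)
5. A_x = -14/13  [D, C, A are collinear ∩ EA ⟂ DC]
6. A_y = 99/13  [D, C, A are collinear ∩ EA ⟂ DC]
   → A = (-14/13, 99/13)

A = (-14/13, 99/13)
B = (-2/9, 7)
G = (-938/2055, 4643/685)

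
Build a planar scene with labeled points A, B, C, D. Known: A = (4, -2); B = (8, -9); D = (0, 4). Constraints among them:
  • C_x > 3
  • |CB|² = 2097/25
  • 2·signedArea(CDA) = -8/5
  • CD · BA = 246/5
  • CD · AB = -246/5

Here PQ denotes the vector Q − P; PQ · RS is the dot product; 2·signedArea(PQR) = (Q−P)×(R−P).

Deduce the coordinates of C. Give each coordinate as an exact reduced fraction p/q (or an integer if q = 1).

1. C_x = 16/5  [CD · AB = -246/5 ∩ 2·signedArea(CDA) = -8/5]
2. C_y = -6/5  [CD · AB = -246/5 ∩ 2·signedArea(CDA) = -8/5]
   → C = (16/5, -6/5)

C = (16/5, -6/5)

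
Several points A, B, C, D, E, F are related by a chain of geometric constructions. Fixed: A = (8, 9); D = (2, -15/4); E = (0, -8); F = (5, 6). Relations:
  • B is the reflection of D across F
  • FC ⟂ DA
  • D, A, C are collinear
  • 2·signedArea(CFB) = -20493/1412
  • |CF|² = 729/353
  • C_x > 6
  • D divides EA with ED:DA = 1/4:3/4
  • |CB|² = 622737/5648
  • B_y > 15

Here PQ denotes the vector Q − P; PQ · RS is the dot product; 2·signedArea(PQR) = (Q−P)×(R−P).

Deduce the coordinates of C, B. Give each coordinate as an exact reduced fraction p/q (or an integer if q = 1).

B = (8, 63/4)
C = (2224/353, 1902/353)

1. C_x = 2224/353  [D, A, C are collinear ∩ FC ⟂ DA]
2. C_y = 1902/353  [D, A, C are collinear ∩ FC ⟂ DA]
   → C = (2224/353, 1902/353)
3. B_x = 8  [B is the reflection of D across F]
4. B_y = 63/4  [B is the reflection of D across F]
   → B = (8, 63/4)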